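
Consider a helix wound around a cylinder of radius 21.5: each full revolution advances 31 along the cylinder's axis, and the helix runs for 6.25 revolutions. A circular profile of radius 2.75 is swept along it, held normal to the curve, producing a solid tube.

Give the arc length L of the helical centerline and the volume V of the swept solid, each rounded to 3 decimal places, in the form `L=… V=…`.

L=866.249 V=20580.590

2πR = 2π·21.5 = 135.088484
per-turn = √(135.088484² + 31²) = √(18248.8985 + 961) = √19209.8985 = 138.599778
L = 6.25 × 138.599778 = 866.248614
V = π·2.75² × L = 23.758294 × 866.248614 = 20580.589637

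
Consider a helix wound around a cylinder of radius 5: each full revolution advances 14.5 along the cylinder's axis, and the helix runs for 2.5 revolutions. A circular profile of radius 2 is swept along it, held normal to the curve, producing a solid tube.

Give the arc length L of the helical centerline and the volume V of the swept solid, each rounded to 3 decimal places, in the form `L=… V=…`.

2πR = 2π·5 = 31.415927
per-turn = √(31.415927² + 14.5²) = √(986.9604 + 210.25) = √1197.2104 = 34.600729
L = 2.5 × 34.600729 = 86.501822
V = π·2² × L = 12.566371 × 86.501822 = 1087.013957

L=86.502 V=1087.014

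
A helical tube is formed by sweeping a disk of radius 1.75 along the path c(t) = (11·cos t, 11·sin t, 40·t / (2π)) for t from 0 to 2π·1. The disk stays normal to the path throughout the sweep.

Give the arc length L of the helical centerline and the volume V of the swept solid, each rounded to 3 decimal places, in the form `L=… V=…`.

2πR = 2π·11 = 69.115038
per-turn = √(69.115038² + 40²) = √(4776.8885 + 1600) = √6376.8885 = 79.855423
L = 1 × 79.855423 = 79.855423
V = π·1.75² × L = 9.621128 × 79.855423 = 768.299203

L=79.855 V=768.299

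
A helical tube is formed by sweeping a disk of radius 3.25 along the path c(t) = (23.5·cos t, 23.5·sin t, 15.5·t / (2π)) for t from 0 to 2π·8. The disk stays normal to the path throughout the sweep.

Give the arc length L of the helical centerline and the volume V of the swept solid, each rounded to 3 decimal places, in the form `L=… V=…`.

L=1187.729 V=39412.512

2πR = 2π·23.5 = 147.654855
per-turn = √(147.654855² + 15.5²) = √(21801.9561 + 240.25) = √22042.2061 = 148.466178
L = 8 × 148.466178 = 1187.729427
V = π·3.25² × L = 33.183072 × 1187.729427 = 39412.511573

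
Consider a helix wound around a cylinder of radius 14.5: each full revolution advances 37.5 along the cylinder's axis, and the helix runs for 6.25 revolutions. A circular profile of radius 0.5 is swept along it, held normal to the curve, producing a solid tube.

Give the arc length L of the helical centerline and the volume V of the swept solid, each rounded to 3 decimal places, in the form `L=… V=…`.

2πR = 2π·14.5 = 91.106187
per-turn = √(91.106187² + 37.5²) = √(8300.3373 + 1406.25) = √9706.5873 = 98.522014
L = 6.25 × 98.522014 = 615.762589
V = π·0.5² × L = 0.785398 × 615.762589 = 483.618807

L=615.763 V=483.619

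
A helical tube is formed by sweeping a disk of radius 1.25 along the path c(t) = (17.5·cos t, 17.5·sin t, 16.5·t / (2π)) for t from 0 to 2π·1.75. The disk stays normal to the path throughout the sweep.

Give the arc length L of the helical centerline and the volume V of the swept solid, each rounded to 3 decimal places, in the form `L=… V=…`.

L=194.577 V=955.128

2πR = 2π·17.5 = 109.955743
per-turn = √(109.955743² + 16.5²) = √(12090.2654 + 272.25) = √12362.5154 = 111.186849
L = 1.75 × 111.186849 = 194.576986
V = π·1.25² × L = 4.908739 × 194.576986 = 955.127545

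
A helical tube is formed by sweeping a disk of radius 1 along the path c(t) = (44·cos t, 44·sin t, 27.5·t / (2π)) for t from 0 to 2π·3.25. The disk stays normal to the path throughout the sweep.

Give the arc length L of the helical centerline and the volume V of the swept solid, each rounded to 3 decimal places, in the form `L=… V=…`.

L=902.930 V=2836.637

2πR = 2π·44 = 276.460154
per-turn = √(276.460154² + 27.5²) = √(76430.2165 + 756.25) = √77186.4665 = 277.824525
L = 3.25 × 277.824525 = 902.929705
V = π·1² × L = 3.141593 × 902.929705 = 2836.637328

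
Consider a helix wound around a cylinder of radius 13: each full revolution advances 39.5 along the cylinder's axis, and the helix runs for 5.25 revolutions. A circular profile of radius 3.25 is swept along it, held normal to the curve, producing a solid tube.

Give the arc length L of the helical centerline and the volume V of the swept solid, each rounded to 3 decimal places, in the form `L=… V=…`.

L=476.337 V=15806.339

2πR = 2π·13 = 81.681409
per-turn = √(81.681409² + 39.5²) = √(6671.8526 + 1560.25) = √8232.1026 = 90.730935
L = 5.25 × 90.730935 = 476.337409
V = π·3.25² × L = 33.183072 × 476.337409 = 15806.338732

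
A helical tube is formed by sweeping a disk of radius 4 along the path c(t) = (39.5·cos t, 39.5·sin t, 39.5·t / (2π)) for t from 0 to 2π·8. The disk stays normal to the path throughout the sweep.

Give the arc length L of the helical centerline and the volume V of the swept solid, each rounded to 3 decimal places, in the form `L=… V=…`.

L=2010.476 V=101057.535

2πR = 2π·39.5 = 248.185820
per-turn = √(248.185820² + 39.5²) = √(61596.2011 + 1560.25) = √63156.4511 = 251.309473
L = 8 × 251.309473 = 2010.475782
V = π·4² × L = 50.265482 × 2010.475782 = 101057.535130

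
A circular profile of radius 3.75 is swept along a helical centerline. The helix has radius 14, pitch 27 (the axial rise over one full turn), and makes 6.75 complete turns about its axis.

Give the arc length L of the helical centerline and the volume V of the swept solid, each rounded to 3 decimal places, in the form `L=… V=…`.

L=621.102 V=27439.428

2πR = 2π·14 = 87.964594
per-turn = √(87.964594² + 27²) = √(7737.7699 + 729) = √8466.7699 = 92.015052
L = 6.75 × 92.015052 = 621.101603
V = π·3.75² × L = 44.178647 × 621.101603 = 27439.428280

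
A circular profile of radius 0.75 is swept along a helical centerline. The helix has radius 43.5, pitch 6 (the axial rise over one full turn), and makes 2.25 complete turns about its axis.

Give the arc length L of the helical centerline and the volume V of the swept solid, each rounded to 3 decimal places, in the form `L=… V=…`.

2πR = 2π·43.5 = 273.318561
per-turn = √(273.318561² + 6²) = √(74703.0357 + 36) = √74739.0357 = 273.384410
L = 2.25 × 273.384410 = 615.114923
V = π·0.75² × L = 1.767146 × 615.114923 = 1086.997794

L=615.115 V=1086.998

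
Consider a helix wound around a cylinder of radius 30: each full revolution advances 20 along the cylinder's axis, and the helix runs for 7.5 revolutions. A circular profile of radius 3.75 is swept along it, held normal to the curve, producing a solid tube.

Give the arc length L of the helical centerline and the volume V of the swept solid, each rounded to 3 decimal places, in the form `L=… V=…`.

2πR = 2π·30 = 188.495559
per-turn = √(188.495559² + 20²) = √(35530.5758 + 400) = √35930.5758 = 189.553623
L = 7.5 × 189.553623 = 1421.652170
V = π·3.75² × L = 44.178647 × 1421.652170 = 62806.668917

L=1421.652 V=62806.669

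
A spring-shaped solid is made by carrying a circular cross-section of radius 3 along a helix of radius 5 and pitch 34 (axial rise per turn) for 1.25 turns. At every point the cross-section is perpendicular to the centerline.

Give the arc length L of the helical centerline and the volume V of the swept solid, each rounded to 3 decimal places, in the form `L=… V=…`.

2πR = 2π·5 = 31.415927
per-turn = √(31.415927² + 34²) = √(986.9604 + 1156) = √2142.9604 = 46.292121
L = 1.25 × 46.292121 = 57.865151
V = π·3² × L = 28.274334 × 57.865151 = 1636.098596

L=57.865 V=1636.099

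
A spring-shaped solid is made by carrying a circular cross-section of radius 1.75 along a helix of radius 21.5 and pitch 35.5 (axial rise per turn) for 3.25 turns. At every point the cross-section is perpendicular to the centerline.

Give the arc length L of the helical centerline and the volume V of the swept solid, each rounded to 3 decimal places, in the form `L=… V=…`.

L=453.944 V=4367.456

2πR = 2π·21.5 = 135.088484
per-turn = √(135.088484² + 35.5²) = √(18248.8985 + 1260.25) = √19509.1485 = 139.675154
L = 3.25 × 139.675154 = 453.944249
V = π·1.75² × L = 9.621128 × 453.944249 = 4367.455501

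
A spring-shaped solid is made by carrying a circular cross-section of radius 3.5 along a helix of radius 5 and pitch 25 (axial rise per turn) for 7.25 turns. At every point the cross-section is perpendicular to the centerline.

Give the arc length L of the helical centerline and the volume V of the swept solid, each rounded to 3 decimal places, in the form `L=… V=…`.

2πR = 2π·5 = 31.415927
per-turn = √(31.415927² + 25²) = √(986.9604 + 625) = √1611.9604 = 40.149227
L = 7.25 × 40.149227 = 291.081897
V = π·3.5² × L = 38.484510 × 291.081897 = 11202.144169

L=291.082 V=11202.144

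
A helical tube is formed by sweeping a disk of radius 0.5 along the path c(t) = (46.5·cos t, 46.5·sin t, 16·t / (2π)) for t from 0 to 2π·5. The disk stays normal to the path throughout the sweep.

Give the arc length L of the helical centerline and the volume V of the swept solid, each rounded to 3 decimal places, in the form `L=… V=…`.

2πR = 2π·46.5 = 292.168117
per-turn = √(292.168117² + 16²) = √(85362.2085 + 256) = √85618.2085 = 292.605893
L = 5 × 292.605893 = 1463.029464
V = π·0.5² × L = 0.785398 × 1463.029464 = 1149.060654

L=1463.029 V=1149.061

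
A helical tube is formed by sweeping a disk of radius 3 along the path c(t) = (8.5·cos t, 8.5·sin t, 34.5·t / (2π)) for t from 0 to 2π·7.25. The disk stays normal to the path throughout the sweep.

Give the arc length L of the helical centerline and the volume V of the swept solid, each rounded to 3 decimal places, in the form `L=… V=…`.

2πR = 2π·8.5 = 53.407075
per-turn = √(53.407075² + 34.5²) = √(2852.3157 + 1190.25) = √4042.5657 = 63.581174
L = 7.25 × 63.581174 = 460.963511
V = π·3² × L = 28.274334 × 460.963511 = 13033.436207

L=460.964 V=13033.436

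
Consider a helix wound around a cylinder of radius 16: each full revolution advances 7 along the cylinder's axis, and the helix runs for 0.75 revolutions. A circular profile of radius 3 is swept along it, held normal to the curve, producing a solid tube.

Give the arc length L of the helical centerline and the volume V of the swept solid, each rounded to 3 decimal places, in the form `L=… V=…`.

2πR = 2π·16 = 100.530965
per-turn = √(100.530965² + 7²) = √(10106.4749 + 49) = √10155.4749 = 100.774376
L = 0.75 × 100.774376 = 75.580782
V = π·3² × L = 28.274334 × 75.580782 = 2136.996270

L=75.581 V=2136.996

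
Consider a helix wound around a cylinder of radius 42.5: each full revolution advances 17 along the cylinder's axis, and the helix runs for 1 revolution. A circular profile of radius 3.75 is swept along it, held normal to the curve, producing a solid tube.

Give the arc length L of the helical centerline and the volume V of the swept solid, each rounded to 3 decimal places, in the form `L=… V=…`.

L=267.576 V=11821.144

2πR = 2π·42.5 = 267.035376
per-turn = √(267.035376² + 17²) = √(71307.8918 + 289) = √71596.8918 = 267.575955
L = 1 × 267.575955 = 267.575955
V = π·3.75² × L = 44.178647 × 267.575955 = 11821.143588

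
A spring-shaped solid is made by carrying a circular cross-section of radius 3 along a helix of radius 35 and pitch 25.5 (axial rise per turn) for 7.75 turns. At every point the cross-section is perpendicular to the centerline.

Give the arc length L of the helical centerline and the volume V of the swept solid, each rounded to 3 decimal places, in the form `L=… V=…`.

2πR = 2π·35 = 219.911486
per-turn = √(219.911486² + 25.5²) = √(48361.0616 + 650.25) = √49011.3116 = 221.384985
L = 7.75 × 221.384985 = 1715.733633
V = π·3² × L = 28.274334 × 1715.733633 = 48511.225605

L=1715.734 V=48511.226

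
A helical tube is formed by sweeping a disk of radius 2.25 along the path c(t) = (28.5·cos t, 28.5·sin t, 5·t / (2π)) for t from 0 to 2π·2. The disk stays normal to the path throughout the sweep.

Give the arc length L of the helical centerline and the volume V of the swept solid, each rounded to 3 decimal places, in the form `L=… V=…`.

L=358.281 V=5698.215

2πR = 2π·28.5 = 179.070781
per-turn = √(179.070781² + 5²) = √(32066.3447 + 25) = √32091.3447 = 179.140572
L = 2 × 179.140572 = 358.281145
V = π·2.25² × L = 15.904313 × 358.281145 = 5698.215402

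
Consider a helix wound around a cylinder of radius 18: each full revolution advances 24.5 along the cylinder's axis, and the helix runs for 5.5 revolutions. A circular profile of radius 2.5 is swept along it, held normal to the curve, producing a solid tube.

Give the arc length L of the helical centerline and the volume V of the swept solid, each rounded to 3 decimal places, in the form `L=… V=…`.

2πR = 2π·18 = 113.097336
per-turn = √(113.097336² + 24.5²) = √(12791.0073 + 600.25) = √13391.2573 = 115.720600
L = 5.5 × 115.720600 = 636.463301
V = π·2.5² × L = 19.634954 × 636.463301 = 12496.927691

L=636.463 V=12496.928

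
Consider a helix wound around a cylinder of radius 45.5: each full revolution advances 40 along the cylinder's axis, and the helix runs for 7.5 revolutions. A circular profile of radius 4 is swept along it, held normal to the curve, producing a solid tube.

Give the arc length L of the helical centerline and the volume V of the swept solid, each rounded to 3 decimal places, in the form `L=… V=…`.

2πR = 2π·45.5 = 285.884931
per-turn = √(285.884931² + 40²) = √(81730.1940 + 1600) = √83330.1940 = 288.669697
L = 7.5 × 288.669697 = 2165.022729
V = π·4² × L = 50.265482 × 2165.022729 = 108825.911981

L=2165.023 V=108825.912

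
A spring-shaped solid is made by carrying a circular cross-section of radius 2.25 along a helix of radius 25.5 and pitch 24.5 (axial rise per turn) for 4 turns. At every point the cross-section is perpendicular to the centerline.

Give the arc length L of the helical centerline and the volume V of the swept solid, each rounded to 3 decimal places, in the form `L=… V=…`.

L=648.334 V=10311.313

2πR = 2π·25.5 = 160.221225
per-turn = √(160.221225² + 24.5²) = √(25670.8410 + 600.25) = √26271.0910 = 162.083593
L = 4 × 162.083593 = 648.334371
V = π·2.25² × L = 15.904313 × 648.334371 = 10311.312643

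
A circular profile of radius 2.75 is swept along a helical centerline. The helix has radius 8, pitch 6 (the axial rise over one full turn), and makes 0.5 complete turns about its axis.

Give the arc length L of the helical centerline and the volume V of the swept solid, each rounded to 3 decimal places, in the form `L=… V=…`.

L=25.311 V=601.350

2πR = 2π·8 = 50.265482
per-turn = √(50.265482² + 6²) = √(2526.6187 + 36) = √2562.6187 = 50.622315
L = 0.5 × 50.622315 = 25.311157
V = π·2.75² × L = 23.758294 × 25.311157 = 601.349927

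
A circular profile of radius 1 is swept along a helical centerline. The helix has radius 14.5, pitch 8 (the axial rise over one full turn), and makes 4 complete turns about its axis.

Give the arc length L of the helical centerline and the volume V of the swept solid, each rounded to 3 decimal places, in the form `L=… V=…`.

L=365.827 V=1149.279

2πR = 2π·14.5 = 91.106187
per-turn = √(91.106187² + 8²) = √(8300.3373 + 64) = √8364.3373 = 91.456751
L = 4 × 91.456751 = 365.827004
V = π·1² × L = 3.141593 × 365.827004 = 1149.279428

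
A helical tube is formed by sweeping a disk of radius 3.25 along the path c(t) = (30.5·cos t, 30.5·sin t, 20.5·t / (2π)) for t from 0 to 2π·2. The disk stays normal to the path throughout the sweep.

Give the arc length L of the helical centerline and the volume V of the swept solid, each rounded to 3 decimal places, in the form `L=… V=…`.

2πR = 2π·30.5 = 191.637152
per-turn = √(191.637152² + 20.5²) = √(36724.7980 + 420.25) = √37145.0480 = 192.730506
L = 2 × 192.730506 = 385.461012
V = π·3.25² × L = 33.183072 × 385.461012 = 12790.780676

L=385.461 V=12790.781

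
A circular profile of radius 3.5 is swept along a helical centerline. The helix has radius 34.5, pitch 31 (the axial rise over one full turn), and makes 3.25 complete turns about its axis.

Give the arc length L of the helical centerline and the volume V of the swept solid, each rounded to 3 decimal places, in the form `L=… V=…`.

2πR = 2π·34.5 = 216.769893
per-turn = √(216.769893² + 31²) = √(46989.1866 + 961) = √47950.1866 = 218.975310
L = 3.25 × 218.975310 = 711.669759
V = π·3.5² × L = 38.484510 × 711.669759 = 27388.261951

L=711.670 V=27388.262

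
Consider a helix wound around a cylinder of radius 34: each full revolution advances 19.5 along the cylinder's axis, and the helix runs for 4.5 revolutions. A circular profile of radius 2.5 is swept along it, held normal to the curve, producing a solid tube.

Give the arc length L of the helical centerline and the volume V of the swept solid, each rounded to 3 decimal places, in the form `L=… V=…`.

L=965.324 V=18954.092

2πR = 2π·34 = 213.628300
per-turn = √(213.628300² + 19.5²) = √(45637.0508 + 380.25) = √46017.3008 = 214.516435
L = 4.5 × 214.516435 = 965.323956
V = π·2.5² × L = 19.634954 × 965.323956 = 18954.091555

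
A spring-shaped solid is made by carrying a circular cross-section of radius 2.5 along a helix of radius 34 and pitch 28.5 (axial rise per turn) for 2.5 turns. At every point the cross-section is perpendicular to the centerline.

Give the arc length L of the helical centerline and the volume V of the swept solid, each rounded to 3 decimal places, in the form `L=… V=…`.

2πR = 2π·34 = 213.628300
per-turn = √(213.628300² + 28.5²) = √(45637.0508 + 812.25) = √46449.3008 = 215.520998
L = 2.5 × 215.520998 = 538.802496
V = π·2.5² × L = 19.634954 × 538.802496 = 10579.362270

L=538.802 V=10579.362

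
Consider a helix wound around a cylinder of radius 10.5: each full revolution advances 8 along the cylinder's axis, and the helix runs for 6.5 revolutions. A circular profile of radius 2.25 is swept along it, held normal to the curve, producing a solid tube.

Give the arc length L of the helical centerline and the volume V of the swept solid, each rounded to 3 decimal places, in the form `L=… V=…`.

L=431.969 V=6870.165

2πR = 2π·10.5 = 65.973446
per-turn = √(65.973446² + 8²) = √(4352.4955 + 64) = √4416.4955 = 66.456719
L = 6.5 × 66.456719 = 431.968675
V = π·2.25² × L = 15.904313 × 431.968675 = 6870.164939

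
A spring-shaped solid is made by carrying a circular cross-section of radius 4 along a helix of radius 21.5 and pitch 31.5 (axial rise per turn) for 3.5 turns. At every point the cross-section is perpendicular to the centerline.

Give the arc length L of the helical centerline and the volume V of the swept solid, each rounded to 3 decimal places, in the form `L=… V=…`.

2πR = 2π·21.5 = 135.088484
per-turn = √(135.088484² + 31.5²) = √(18248.8985 + 992.25) = √19241.1485 = 138.712467
L = 3.5 × 138.712467 = 485.493635
V = π·4² × L = 50.265482 × 485.493635 = 24403.571791

L=485.494 V=24403.572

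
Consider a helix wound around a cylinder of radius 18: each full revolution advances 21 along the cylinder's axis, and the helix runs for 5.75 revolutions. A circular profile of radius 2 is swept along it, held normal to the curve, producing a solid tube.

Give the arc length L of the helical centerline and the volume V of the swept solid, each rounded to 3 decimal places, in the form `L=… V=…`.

L=661.425 V=8311.714

2πR = 2π·18 = 113.097336
per-turn = √(113.097336² + 21²) = √(12791.0073 + 441) = √13232.0073 = 115.030463
L = 5.75 × 115.030463 = 661.425159
V = π·2² × L = 12.566371 × 661.425159 = 8311.713687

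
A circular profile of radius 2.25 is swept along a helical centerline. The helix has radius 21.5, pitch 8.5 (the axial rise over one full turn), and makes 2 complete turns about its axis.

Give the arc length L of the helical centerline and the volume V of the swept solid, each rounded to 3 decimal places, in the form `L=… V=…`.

2πR = 2π·21.5 = 135.088484
per-turn = √(135.088484² + 8.5²) = √(18248.8985 + 72.25) = √18321.1485 = 135.355637
L = 2 × 135.355637 = 270.711275
V = π·2.25² × L = 15.904313 × 270.711275 = 4305.476791

L=270.711 V=4305.477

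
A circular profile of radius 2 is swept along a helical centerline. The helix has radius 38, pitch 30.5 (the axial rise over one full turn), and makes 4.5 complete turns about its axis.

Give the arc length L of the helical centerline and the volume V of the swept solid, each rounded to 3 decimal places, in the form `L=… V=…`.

2πR = 2π·38 = 238.761042
per-turn = √(238.761042² + 30.5²) = √(57006.8350 + 930.25) = √57937.0850 = 240.701236
L = 4.5 × 240.701236 = 1083.155562
V = π·2² × L = 12.566371 × 1083.155562 = 13611.334226

L=1083.156 V=13611.334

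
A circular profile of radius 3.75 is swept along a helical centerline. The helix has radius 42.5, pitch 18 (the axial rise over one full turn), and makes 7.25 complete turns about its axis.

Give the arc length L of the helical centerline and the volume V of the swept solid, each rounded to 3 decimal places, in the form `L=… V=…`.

L=1940.400 V=85724.236

2πR = 2π·42.5 = 267.035376
per-turn = √(267.035376² + 18²) = √(71307.8918 + 324) = √71631.8918 = 267.641349
L = 7.25 × 267.641349 = 1940.399782
V = π·3.75² × L = 44.178647 × 1940.399782 = 85724.236393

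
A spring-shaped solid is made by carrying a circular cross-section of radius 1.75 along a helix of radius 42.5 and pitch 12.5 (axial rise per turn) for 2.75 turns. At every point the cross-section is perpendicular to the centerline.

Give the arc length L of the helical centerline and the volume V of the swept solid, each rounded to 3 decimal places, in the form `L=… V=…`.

2πR = 2π·42.5 = 267.035376
per-turn = √(267.035376² + 12.5²) = √(71307.8918 + 156.25) = √71464.1418 = 267.327780
L = 2.75 × 267.327780 = 735.151394
V = π·1.75² × L = 9.621128 × 735.151394 = 7072.985296

L=735.151 V=7072.985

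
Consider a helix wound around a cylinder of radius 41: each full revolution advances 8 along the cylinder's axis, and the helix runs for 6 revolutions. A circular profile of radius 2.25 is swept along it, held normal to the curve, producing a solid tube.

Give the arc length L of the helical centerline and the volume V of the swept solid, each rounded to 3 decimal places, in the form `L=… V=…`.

L=1546.409 V=24594.568

2πR = 2π·41 = 257.610598
per-turn = √(257.610598² + 8²) = √(66363.2200 + 64) = √66427.2200 = 257.734786
L = 6 × 257.734786 = 1546.408717
V = π·2.25² × L = 15.904313 × 1546.408717 = 24594.567964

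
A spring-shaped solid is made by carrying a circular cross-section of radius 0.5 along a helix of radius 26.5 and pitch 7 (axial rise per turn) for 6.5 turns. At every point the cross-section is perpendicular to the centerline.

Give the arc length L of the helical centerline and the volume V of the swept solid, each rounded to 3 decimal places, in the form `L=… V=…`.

2πR = 2π·26.5 = 166.504411
per-turn = √(166.504411² + 7²) = √(27723.7188 + 49) = √27772.7188 = 166.651489
L = 6.5 × 166.651489 = 1083.234678
V = π·0.5² × L = 0.785398 × 1083.234678 = 850.770527

L=1083.235 V=850.771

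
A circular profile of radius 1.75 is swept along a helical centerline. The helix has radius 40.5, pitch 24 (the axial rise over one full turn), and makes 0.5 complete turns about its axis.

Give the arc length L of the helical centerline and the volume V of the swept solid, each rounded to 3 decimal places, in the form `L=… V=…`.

L=127.799 V=1229.572

2πR = 2π·40.5 = 254.469005
per-turn = √(254.469005² + 24²) = √(64754.4745 + 576) = √65330.4745 = 255.598268
L = 0.5 × 255.598268 = 127.799134
V = π·1.75² × L = 9.621128 × 127.799134 = 1229.571762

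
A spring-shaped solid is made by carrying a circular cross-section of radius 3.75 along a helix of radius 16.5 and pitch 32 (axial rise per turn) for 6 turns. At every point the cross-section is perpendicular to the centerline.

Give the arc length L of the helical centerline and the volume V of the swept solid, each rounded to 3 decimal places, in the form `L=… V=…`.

L=650.993 V=28759.993

2πR = 2π·16.5 = 103.672558
per-turn = √(103.672558² + 32²) = √(10747.9992 + 1024) = √11771.9992 = 108.498844
L = 6 × 108.498844 = 650.993065
V = π·3.75² × L = 44.178647 × 650.993065 = 28759.992626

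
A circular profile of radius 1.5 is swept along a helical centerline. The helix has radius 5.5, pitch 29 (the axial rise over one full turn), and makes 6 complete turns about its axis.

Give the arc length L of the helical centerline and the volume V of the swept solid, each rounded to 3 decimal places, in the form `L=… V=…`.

2πR = 2π·5.5 = 34.557519
per-turn = √(34.557519² + 29²) = √(1194.2221 + 841) = √2035.2221 = 45.113436
L = 6 × 45.113436 = 270.680618
V = π·1.5² × L = 7.068583 × 270.680618 = 1913.328540

L=270.681 V=1913.329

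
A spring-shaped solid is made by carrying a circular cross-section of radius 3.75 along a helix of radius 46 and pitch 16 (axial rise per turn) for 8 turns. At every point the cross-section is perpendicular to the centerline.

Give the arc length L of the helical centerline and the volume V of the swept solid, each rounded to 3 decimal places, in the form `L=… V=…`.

2πR = 2π·46 = 289.026524
per-turn = √(289.026524² + 16²) = √(83536.3317 + 256) = √83792.3317 = 289.469051
L = 8 × 289.469051 = 2315.752410
V = π·3.75² × L = 44.178647 × 2315.752410 = 102306.807557

L=2315.752 V=102306.808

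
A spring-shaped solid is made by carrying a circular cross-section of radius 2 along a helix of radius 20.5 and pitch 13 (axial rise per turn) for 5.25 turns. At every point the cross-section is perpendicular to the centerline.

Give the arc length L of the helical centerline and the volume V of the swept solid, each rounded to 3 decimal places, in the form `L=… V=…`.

2πR = 2π·20.5 = 128.805299
per-turn = √(128.805299² + 13²) = √(16590.8050 + 169) = √16759.8050 = 129.459666
L = 5.25 × 129.459666 = 679.663244
V = π·2² × L = 12.566371 × 679.663244 = 8540.900217

L=679.663 V=8540.900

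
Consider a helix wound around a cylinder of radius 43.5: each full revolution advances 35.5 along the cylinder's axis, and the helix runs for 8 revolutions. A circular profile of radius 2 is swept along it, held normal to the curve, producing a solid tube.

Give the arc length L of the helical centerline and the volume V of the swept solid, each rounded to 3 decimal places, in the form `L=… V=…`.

2πR = 2π·43.5 = 273.318561
per-turn = √(273.318561² + 35.5²) = √(74703.0357 + 1260.25) = √75963.2857 = 275.614379
L = 8 × 275.614379 = 2204.915029
V = π·2² × L = 12.566371 × 2204.915029 = 27707.779429

L=2204.915 V=27707.779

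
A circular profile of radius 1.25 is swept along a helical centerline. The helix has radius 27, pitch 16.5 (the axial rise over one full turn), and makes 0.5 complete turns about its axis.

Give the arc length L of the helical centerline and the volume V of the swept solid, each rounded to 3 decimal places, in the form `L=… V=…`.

2πR = 2π·27 = 169.646003
per-turn = √(169.646003² + 16.5²) = √(28779.7664 + 272.25) = √29052.0164 = 170.446521
L = 0.5 × 170.446521 = 85.223260
V = π·1.25² × L = 4.908739 × 85.223260 = 418.338701

L=85.223 V=418.339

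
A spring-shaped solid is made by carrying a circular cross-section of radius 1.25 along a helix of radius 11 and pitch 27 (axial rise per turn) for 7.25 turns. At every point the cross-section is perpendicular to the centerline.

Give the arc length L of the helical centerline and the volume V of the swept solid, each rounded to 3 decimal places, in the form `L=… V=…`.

L=537.962 V=2640.715

2πR = 2π·11 = 69.115038
per-turn = √(69.115038² + 27²) = √(4776.8885 + 729) = √5505.8885 = 74.201675
L = 7.25 × 74.201675 = 537.962142
V = π·1.25² × L = 4.908739 × 537.962142 = 2640.715488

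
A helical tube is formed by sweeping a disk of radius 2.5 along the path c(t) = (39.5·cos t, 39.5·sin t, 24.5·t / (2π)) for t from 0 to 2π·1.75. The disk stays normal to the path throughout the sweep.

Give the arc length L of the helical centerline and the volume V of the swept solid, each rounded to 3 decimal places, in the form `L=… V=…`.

L=436.436 V=8569.406

2πR = 2π·39.5 = 248.185820
per-turn = √(248.185820² + 24.5²) = √(61596.2011 + 600.25) = √62196.4511 = 249.392163
L = 1.75 × 249.392163 = 436.436286
V = π·2.5² × L = 19.634954 × 436.436286 = 8569.406429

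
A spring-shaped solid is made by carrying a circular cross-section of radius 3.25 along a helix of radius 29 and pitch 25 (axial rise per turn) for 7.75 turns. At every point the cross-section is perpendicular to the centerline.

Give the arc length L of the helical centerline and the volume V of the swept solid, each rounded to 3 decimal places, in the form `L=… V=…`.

2πR = 2π·29 = 182.212374
per-turn = √(182.212374² + 25²) = √(33201.3492 + 625) = √33826.3492 = 183.919410
L = 7.75 × 183.919410 = 1425.375424
V = π·3.25² × L = 33.183072 × 1425.375424 = 47298.335894

L=1425.375 V=47298.336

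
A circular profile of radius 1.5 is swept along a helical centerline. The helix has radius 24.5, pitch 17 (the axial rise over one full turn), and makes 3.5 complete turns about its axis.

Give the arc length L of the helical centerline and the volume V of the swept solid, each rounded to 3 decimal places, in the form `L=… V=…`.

2πR = 2π·24.5 = 153.938040
per-turn = √(153.938040² + 17²) = √(23696.9202 + 289) = √23985.9202 = 154.873885
L = 3.5 × 154.873885 = 542.058597
V = π·1.5² × L = 7.068583 × 542.058597 = 3831.586435

L=542.059 V=3831.586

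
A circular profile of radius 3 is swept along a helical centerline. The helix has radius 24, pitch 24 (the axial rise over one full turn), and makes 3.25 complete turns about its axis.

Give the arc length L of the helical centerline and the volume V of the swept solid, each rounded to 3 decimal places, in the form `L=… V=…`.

L=496.257 V=14031.327

2πR = 2π·24 = 150.796447
per-turn = √(150.796447² + 24²) = √(22739.5685 + 576) = √23315.5685 = 152.694363
L = 3.25 × 152.694363 = 496.256680
V = π·3² × L = 28.274334 × 496.256680 = 14031.327069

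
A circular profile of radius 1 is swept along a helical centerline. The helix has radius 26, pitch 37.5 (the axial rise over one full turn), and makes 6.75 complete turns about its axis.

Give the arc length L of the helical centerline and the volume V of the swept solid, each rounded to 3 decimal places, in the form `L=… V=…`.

L=1131.379 V=3554.331

2πR = 2π·26 = 163.362818
per-turn = √(163.362818² + 37.5²) = √(26687.4103 + 1406.25) = √28093.6603 = 167.611635
L = 6.75 × 167.611635 = 1131.378539
V = π·1² × L = 3.141593 × 1131.378539 = 3554.330505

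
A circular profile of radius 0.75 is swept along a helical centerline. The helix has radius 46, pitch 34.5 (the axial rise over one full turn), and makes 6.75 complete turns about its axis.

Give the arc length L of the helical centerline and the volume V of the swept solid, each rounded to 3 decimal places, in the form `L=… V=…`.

2πR = 2π·46 = 289.026524
per-turn = √(289.026524² + 34.5²) = √(83536.3317 + 1190.25) = √84726.5817 = 291.078308
L = 6.75 × 291.078308 = 1964.778582
V = π·0.75² × L = 1.767146 × 1964.778582 = 3472.050352

L=1964.779 V=3472.050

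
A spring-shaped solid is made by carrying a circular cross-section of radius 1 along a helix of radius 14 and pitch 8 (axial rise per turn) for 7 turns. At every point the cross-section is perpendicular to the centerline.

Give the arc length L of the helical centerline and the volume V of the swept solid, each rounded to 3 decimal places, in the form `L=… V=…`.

2πR = 2π·14 = 87.964594
per-turn = √(87.964594² + 8²) = √(7737.7699 + 64) = √7801.7699 = 88.327628
L = 7 × 88.327628 = 618.293395
V = π·1² × L = 3.141593 × 618.293395 = 1942.425988

L=618.293 V=1942.426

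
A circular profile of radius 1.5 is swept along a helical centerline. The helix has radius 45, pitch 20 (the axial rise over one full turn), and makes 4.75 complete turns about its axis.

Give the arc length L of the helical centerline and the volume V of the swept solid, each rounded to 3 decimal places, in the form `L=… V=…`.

2πR = 2π·45 = 282.743339
per-turn = √(282.743339² + 20²) = √(79943.7956 + 400) = √80343.7956 = 283.449812
L = 4.75 × 283.449812 = 1346.386605
V = π·1.5² × L = 7.068583 × 1346.386605 = 9517.046099

L=1346.387 V=9517.046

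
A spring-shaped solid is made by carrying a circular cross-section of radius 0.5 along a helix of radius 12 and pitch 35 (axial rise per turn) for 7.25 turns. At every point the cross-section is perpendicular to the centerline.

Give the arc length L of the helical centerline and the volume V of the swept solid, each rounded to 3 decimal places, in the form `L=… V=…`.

2πR = 2π·12 = 75.398224
per-turn = √(75.398224² + 35²) = √(5684.8921 + 1225) = √6909.8921 = 83.125761
L = 7.25 × 83.125761 = 602.661767
V = π·0.5² × L = 0.785398 × 602.661767 = 473.329445

L=602.662 V=473.329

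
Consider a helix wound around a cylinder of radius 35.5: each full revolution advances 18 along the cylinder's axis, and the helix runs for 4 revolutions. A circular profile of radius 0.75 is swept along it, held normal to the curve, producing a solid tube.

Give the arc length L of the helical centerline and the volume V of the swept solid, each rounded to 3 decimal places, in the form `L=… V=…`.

L=895.113 V=1581.795

2πR = 2π·35.5 = 223.053078
per-turn = √(223.053078² + 18²) = √(49752.6758 + 324) = √50076.6758 = 223.778184
L = 4 × 223.778184 = 895.112737
V = π·0.75² × L = 1.767146 × 895.112737 = 1581.794775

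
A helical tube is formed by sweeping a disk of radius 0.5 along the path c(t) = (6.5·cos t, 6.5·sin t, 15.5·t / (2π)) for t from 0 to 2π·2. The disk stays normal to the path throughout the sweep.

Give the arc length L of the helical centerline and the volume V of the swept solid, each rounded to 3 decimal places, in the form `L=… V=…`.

L=87.366 V=68.617

2πR = 2π·6.5 = 40.840704
per-turn = √(40.840704² + 15.5²) = √(1667.9631 + 240.25) = √1908.2131 = 43.683099
L = 2 × 43.683099 = 87.366198
V = π·0.5² × L = 0.785398 × 87.366198 = 68.617252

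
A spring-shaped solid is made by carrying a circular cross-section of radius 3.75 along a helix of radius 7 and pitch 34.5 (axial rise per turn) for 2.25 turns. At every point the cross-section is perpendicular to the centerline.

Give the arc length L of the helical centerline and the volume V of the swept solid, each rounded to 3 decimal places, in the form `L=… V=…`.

L=125.773 V=5556.465

2πR = 2π·7 = 43.982297
per-turn = √(43.982297² + 34.5²) = √(1934.4425 + 1190.25) = √3124.6925 = 55.898949
L = 2.25 × 55.898949 = 125.772635
V = π·3.75² × L = 44.178647 × 125.772635 = 5556.464783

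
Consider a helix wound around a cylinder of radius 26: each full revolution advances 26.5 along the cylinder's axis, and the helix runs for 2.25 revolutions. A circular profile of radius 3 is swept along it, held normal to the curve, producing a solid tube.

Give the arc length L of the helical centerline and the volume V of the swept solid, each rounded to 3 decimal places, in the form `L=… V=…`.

2πR = 2π·26 = 163.362818
per-turn = √(163.362818² + 26.5²) = √(26687.4103 + 702.25) = √27389.6603 = 165.498218
L = 2.25 × 165.498218 = 372.370991
V = π·3² × L = 28.274334 × 372.370991 = 10528.541740

L=372.371 V=10528.542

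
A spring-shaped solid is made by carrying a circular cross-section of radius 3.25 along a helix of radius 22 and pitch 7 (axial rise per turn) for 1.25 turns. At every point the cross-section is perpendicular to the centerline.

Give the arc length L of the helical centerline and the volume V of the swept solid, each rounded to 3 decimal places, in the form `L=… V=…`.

L=173.009 V=5740.970

2πR = 2π·22 = 138.230077
per-turn = √(138.230077² + 7²) = √(19107.5541 + 49) = √19156.5541 = 138.407204
L = 1.25 × 138.407204 = 173.009005
V = π·3.25² × L = 33.183072 × 173.009005 = 5740.970340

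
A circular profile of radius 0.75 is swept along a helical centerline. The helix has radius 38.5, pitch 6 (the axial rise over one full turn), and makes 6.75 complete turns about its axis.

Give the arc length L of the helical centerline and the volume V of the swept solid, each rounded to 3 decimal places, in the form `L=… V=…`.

L=1633.345 V=2886.359

2πR = 2π·38.5 = 241.902634
per-turn = √(241.902634² + 6²) = √(58516.8845 + 36) = √58552.8845 = 241.977033
L = 6.75 × 241.977033 = 1633.344973
V = π·0.75² × L = 1.767146 × 1633.344973 = 2886.358819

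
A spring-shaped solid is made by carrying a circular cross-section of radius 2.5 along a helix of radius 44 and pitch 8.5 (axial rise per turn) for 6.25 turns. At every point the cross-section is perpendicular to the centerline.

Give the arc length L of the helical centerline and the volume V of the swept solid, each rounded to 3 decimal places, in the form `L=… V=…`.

L=1728.692 V=33942.797

2πR = 2π·44 = 276.460154
per-turn = √(276.460154² + 8.5²) = √(76430.2165 + 72.25) = √76502.4665 = 276.590792
L = 6.25 × 276.590792 = 1728.692453
V = π·2.5² × L = 19.634954 × 1728.692453 = 33942.796941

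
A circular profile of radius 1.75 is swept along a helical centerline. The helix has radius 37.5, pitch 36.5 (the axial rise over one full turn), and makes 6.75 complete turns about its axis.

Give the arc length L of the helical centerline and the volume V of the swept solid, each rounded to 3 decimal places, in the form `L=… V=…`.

2πR = 2π·37.5 = 235.619449
per-turn = √(235.619449² + 36.5²) = √(55516.5248 + 1332.25) = √56848.7748 = 238.429811
L = 6.75 × 238.429811 = 1609.401224
V = π·1.75² × L = 9.621128 × 1609.401224 = 15484.254377

L=1609.401 V=15484.254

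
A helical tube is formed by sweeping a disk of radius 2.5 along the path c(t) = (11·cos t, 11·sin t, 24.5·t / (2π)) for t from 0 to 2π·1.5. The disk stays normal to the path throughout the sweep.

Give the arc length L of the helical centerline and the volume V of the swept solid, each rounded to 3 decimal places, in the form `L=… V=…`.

L=109.993 V=2159.717

2πR = 2π·11 = 69.115038
per-turn = √(69.115038² + 24.5²) = √(4776.8885 + 600.25) = √5377.1385 = 73.328975
L = 1.5 × 73.328975 = 109.993462
V = π·2.5² × L = 19.634954 × 109.993462 = 2159.716577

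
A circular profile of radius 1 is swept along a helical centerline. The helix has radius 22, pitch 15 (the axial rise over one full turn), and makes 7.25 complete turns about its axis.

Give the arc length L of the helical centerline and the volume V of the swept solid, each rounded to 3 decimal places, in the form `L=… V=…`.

2πR = 2π·22 = 138.230077
per-turn = √(138.230077² + 15²) = √(19107.5541 + 225) = √19332.5541 = 139.041555
L = 7.25 × 139.041555 = 1008.051276
V = π·1² × L = 3.141593 × 1008.051276 = 3166.886485

L=1008.051 V=3166.886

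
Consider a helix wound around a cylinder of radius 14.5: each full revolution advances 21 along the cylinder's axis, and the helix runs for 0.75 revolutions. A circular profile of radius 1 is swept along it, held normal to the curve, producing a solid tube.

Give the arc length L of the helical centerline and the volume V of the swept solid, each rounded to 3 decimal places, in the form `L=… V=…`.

L=70.121 V=220.293

2πR = 2π·14.5 = 91.106187
per-turn = √(91.106187² + 21²) = √(8300.3373 + 441) = √8741.3373 = 93.495119
L = 0.75 × 93.495119 = 70.121339
V = π·1² × L = 3.141593 × 70.121339 = 220.292685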